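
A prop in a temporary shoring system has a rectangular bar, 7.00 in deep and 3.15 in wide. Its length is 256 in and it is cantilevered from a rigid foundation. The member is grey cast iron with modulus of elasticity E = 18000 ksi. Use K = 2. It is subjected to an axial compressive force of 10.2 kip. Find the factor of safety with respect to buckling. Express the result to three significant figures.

n ≈ 1.21

Buckling occurs about the weak axis: I_min = h·b³/12 with b = 3.15 in (the shorter side).
I_min = 7.00×3.15³/12 = 18.23 in⁴
Effective length L_e = K·L = 2 × 256 = 512.0 in
P_cr = π²EI / L_e² = π² × 18000×10³ × 18.23 / 512.0² = 1.236×10^4 lb
Factor of safety n = P_cr / P = 12.356 / 10.2 = 1.21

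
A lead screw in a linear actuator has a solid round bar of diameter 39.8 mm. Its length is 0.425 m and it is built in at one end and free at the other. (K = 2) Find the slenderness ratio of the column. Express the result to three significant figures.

For a solid circle r = d/4 = 39.8/4 = 9.950 mm
L_e = K·L = 2 × 0.425 m = 0.8500 m = 850.00 mm
λ = L_e / r_min = 850.00 / 9.950 = 85.4

λ ≈ 85.4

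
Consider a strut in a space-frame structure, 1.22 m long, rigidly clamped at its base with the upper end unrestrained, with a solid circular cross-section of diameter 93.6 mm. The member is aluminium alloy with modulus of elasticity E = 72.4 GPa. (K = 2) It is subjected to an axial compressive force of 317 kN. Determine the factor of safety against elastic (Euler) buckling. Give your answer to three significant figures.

I = πd⁴/64 = π×93.6⁴/64 = 3.768×10^6 mm⁴
I = 3.768×10^6 mm⁴ = 3.768×10^-6 m⁴
Effective length L_e = K·L = 2 × 1.22 = 2.440 m
P_cr = π²EI / L_e² = π² × 72.4×10⁹ × 3.768×10^-6 / 2.440² = 4.522×10^5 N
Factor of safety n = P_cr / P = 452.20 / 317 = 1.43

n ≈ 1.43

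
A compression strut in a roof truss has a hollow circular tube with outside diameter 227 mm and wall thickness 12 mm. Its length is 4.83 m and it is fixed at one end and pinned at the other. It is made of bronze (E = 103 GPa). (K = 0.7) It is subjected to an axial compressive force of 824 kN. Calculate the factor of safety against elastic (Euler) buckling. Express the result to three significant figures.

Inner diameter d_i = 227 − 2×12 = 203.0 mm
I = π(d_o⁴ − d_i⁴)/64 = π(227⁴ − 203.0⁴)/64 = 4.698×10^7 mm⁴
I = 4.698×10^7 mm⁴ = 4.698×10^-5 m⁴
Effective length L_e = K·L = 0.7 × 4.83 = 3.381 m
P_cr = π²EI / L_e² = π² × 103×10⁹ × 4.698×10^-5 / 3.381² = 4.178×10^6 N
Factor of safety n = P_cr / P = 4177.9 / 824 = 5.07

n ≈ 5.07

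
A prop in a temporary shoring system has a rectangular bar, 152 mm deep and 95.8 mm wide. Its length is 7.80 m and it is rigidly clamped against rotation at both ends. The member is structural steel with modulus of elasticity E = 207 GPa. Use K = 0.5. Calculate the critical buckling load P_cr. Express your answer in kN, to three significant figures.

Buckling occurs about the weak axis: I_min = h·b³/12 with b = 95.8 mm (the shorter side).
I_min = 152×95.8³/12 = 1.114×10^7 mm⁴
I = 1.114×10^7 mm⁴ = 1.114×10^-5 m⁴
Effective length L_e = K·L = 0.5 × 7.80 = 3.900 m
P_cr = π²EI / L_e² = π² × 207×10⁹ × 1.114×10^-5 / 3.900² = 1.496×10^6 N

P_cr ≈ 1500 kN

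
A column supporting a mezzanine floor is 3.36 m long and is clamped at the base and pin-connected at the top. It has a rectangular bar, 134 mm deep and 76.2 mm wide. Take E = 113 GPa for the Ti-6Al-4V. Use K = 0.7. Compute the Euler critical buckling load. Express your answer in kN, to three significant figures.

P_cr ≈ 996 kN

Buckling occurs about the weak axis: I_min = h·b³/12 with b = 76.2 mm (the shorter side).
I_min = 134×76.2³/12 = 4.941×10^6 mm⁴
I = 4.941×10^6 mm⁴ = 4.941×10^-6 m⁴
Effective length L_e = K·L = 0.7 × 3.36 = 2.352 m
P_cr = π²EI / L_e² = π² × 113×10⁹ × 4.941×10^-6 / 2.352² = 9.961×10^5 N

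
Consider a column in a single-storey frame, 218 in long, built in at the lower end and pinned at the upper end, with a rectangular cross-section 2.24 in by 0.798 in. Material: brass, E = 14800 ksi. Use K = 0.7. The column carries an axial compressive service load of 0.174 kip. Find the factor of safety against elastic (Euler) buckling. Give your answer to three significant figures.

Buckling occurs about the weak axis: I_min = h·b³/12 with b = 0.798 in (the shorter side).
I_min = 2.24×0.798³/12 = 9.486×10^-2 in⁴
Effective length L_e = K·L = 0.7 × 218 = 152.6 in
P_cr = π²EI / L_e² = π² × 14800×10³ × 9.486×10^-2 / 152.6² = 595.0 lb
Factor of safety n = P_cr / P = 0.59501 / 0.174 = 3.42

n ≈ 3.42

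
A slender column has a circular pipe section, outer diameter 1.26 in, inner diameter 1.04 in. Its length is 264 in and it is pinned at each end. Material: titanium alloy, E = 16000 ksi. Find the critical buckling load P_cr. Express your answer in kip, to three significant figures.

d_o = 1.26 in, d_i = 1.04 in
I = π(d_o⁴ − d_i⁴)/64 = π(1.26⁴ − 1.040⁴)/64 = 6.630×10^-2 in⁴
Effective length L_e = K·L = 1 × 264 = 264.0 in
P_cr = π²EI / L_e² = π² × 16000×10³ × 6.630×10^-2 / 264.0² = 150.2 lb

P_cr ≈ 0.150 kip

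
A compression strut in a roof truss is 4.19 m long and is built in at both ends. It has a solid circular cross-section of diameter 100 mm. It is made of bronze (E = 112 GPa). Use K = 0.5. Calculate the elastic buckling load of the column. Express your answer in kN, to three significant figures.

P_cr ≈ 1240 kN

I = πd⁴/64 = π×100⁴/64 = 4.909×10^6 mm⁴
I = 4.909×10^6 mm⁴ = 4.909×10^-6 m⁴
Effective length L_e = K·L = 0.5 × 4.19 = 2.095 m
P_cr = π²EI / L_e² = π² × 112×10⁹ × 4.909×10^-6 / 2.095² = 1.236×10^6 N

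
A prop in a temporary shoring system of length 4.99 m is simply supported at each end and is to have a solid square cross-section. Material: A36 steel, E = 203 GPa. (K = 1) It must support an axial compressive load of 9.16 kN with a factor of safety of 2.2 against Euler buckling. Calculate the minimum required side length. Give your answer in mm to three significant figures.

Required P_cr = n·P = 2.2 × 9.16 = 20.15 kN
L_e = K·L = 1 × 4.99 = 4.990 m
Required I = P_cr·L_e²/(π²E) = 2.015×10^4 × 4.990² / (π² × 2.03×10^11) = 2.505×10^-7 m⁴
I_req = 2.505×10^5 mm⁴
Solid square: I = a⁴/12  ⇒  a = (12I)^(1/4) = (12×2.505×10^5)^(1/4) = 41.6 mm

a ≈ 41.6 mm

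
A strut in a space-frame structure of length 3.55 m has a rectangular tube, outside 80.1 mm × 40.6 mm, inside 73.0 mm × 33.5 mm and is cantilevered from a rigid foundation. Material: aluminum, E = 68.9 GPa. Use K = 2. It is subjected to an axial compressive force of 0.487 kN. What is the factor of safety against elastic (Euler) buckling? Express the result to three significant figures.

n ≈ 6.04

Weak-axis I_min = (h_o·b_o³ − h_i·b_i³)/12 with b_o = 40.6, b_i = 33.50 mm (shorter outer/inner sides).
I_min = (80.1×40.6³ − 73.00×33.50³)/12 = 2.180×10^5 mm⁴
I = 2.180×10^5 mm⁴ = 2.180×10^-7 m⁴
Effective length L_e = K·L = 2 × 3.55 = 7.100 m
P_cr = π²EI / L_e² = π² × 68.9×10⁹ × 2.180×10^-7 / 7.100² = 2.941×10^3 N
Factor of safety n = P_cr / P = 2.9409 / 0.487 = 6.04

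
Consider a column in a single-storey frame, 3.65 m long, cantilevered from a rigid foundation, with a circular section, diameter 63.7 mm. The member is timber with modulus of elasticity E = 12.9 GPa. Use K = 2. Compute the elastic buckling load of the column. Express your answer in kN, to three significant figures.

I = πd⁴/64 = π×63.7⁴/64 = 8.082×10^5 mm⁴
I = 8.082×10^5 mm⁴ = 8.082×10^-7 m⁴
Effective length L_e = K·L = 2 × 3.65 = 7.300 m
P_cr = π²EI / L_e² = π² × 12.9×10⁹ × 8.082×10^-7 / 7.300² = 1.931×10^3 N

P_cr ≈ 1.93 kN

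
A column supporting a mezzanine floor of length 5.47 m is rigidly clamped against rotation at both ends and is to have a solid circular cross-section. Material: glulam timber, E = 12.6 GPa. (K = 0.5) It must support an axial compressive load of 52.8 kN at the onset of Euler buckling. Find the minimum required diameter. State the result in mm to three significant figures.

d ≈ 89.7 mm

L_e = K·L = 0.5 × 5.47 = 2.735 m
Required I = P_cr·L_e²/(π²E) = 5.280×10^4 × 2.735² / (π² × 1.26×10^10) = 3.176×10^-6 m⁴
I_req = 3.176×10^6 mm⁴
Solid circle: I = πd⁴/64  ⇒  d = (64I/π)^(1/4) = (64×3.176×10^6/π)^(1/4) = 89.7 mm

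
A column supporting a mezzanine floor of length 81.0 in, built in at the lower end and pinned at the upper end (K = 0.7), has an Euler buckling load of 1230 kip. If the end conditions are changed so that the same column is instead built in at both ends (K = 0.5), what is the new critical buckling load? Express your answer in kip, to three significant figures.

P_cr ∝ 1/K², so P_cr,new = P_cr,old × (K_old/K_new)² = 1230 × (0.7/0.5)²
= 1230 × 1.960 = 2410 kip

P_cr ≈ 2410 kip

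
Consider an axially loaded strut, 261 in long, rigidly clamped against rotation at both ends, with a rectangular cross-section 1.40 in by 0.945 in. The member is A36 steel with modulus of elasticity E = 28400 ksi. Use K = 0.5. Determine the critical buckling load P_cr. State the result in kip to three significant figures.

P_cr ≈ 1.62 kip

Buckling occurs about the weak axis: I_min = h·b³/12 with b = 0.945 in (the shorter side).
I_min = 1.40×0.945³/12 = 9.846×10^-2 in⁴
Effective length L_e = K·L = 0.5 × 261 = 130.5 in
P_cr = π²EI / L_e² = π² × 28400×10³ × 9.846×10^-2 / 130.5² = 1.620×10^3 lb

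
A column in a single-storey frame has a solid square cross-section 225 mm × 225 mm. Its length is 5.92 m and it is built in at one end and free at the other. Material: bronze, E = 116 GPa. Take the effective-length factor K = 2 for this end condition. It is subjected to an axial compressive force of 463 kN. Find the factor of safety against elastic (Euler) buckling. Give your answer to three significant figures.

I = a⁴/12 = 225⁴/12 = 2.136×10^8 mm⁴
I = 2.136×10^8 mm⁴ = 2.136×10^-4 m⁴
Effective length L_e = K·L = 2 × 5.92 = 11.84 m
P_cr = π²EI / L_e² = π² × 116×10⁹ × 2.136×10^-4 / 11.84² = 1.744×10^6 N
Factor of safety n = P_cr / P = 1744.2 / 463 = 3.77

n ≈ 3.77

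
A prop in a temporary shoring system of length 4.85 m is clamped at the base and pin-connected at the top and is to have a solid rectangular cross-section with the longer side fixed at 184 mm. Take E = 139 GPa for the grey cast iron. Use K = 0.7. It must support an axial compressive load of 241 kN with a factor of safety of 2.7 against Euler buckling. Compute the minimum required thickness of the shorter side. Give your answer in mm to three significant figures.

b ≈ 70.9 mm

Required P_cr = n·P = 2.7 × 241 = 650.7 kN
L_e = K·L = 0.7 × 4.85 = 3.395 m
Required I = P_cr·L_e²/(π²E) = 6.507×10^5 × 3.395² / (π² × 1.39×10^11) = 5.467×10^-6 m⁴
I_req = 5.467×10^6 mm⁴
Rectangle, weak axis: I_min = h·b³/12 with h = 184 mm fixed  ⇒  b = (12I/h)^(1/3) = 70.9 mm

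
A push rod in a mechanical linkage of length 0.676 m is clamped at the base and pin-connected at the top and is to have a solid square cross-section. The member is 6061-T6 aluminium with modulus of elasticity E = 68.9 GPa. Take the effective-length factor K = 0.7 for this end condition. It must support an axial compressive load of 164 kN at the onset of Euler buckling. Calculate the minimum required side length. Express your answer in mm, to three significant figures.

L_e = K·L = 0.7 × 0.676 = 0.4732 m
Required I = P_cr·L_e²/(π²E) = 1.640×10^5 × 0.4732² / (π² × 6.89×10^10) = 5.400×10^-8 m⁴
I_req = 5.400×10^4 mm⁴
Solid square: I = a⁴/12  ⇒  a = (12I)^(1/4) = (12×5.400×10^4)^(1/4) = 28.4 mm

a ≈ 28.4 mm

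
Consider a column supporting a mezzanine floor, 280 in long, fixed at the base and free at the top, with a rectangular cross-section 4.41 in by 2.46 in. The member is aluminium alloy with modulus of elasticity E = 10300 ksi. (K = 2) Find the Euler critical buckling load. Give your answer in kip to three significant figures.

Buckling occurs about the weak axis: I_min = h·b³/12 with b = 2.46 in (the shorter side).
I_min = 4.41×2.46³/12 = 5.471 in⁴
Effective length L_e = K·L = 2 × 280 = 560.0 in
P_cr = π²EI / L_e² = π² × 10300×10³ × 5.471 / 560.0² = 1.773×10^3 lb

P_cr ≈ 1.77 kip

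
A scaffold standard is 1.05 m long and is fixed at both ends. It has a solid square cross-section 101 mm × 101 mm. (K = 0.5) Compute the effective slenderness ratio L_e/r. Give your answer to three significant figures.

For a square r = a/√12 = 101/√12 = 29.16 mm
L_e = K·L = 0.5 × 1.05 m = 0.5250 m = 525.00 mm
λ = L_e / r_min = 525.00 / 29.16 = 18.0

λ ≈ 18.0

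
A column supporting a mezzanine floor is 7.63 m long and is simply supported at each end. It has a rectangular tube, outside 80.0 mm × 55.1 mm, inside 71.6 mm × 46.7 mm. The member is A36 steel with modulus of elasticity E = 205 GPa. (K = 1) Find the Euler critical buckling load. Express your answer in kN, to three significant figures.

Weak-axis I_min = (h_o·b_o³ − h_i·b_i³)/12 with b_o = 55.1, b_i = 46.70 mm (shorter outer/inner sides).
I_min = (80.0×55.1³ − 71.60×46.70³)/12 = 5.075×10^5 mm⁴
I = 5.075×10^5 mm⁴ = 5.075×10^-7 m⁴
Effective length L_e = K·L = 1 × 7.63 = 7.630 m
P_cr = π²EI / L_e² = π² × 205×10⁹ × 5.075×10^-7 / 7.630² = 1.764×10^4 N

P_cr ≈ 17.6 kN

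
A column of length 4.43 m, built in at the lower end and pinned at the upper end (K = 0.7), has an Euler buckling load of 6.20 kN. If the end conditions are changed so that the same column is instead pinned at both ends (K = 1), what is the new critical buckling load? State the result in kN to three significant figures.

P_cr ∝ 1/K², so P_cr,new = P_cr,old × (K_old/K_new)² = 6.20 × (0.7/1)²
= 6.20 × 0.4900 = 3.04 kN

P_cr ≈ 3.04 kN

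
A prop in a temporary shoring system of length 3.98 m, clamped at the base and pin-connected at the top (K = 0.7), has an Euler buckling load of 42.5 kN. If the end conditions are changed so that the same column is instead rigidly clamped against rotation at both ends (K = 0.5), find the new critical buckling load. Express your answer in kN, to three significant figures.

P_cr ∝ 1/K², so P_cr,new = P_cr,old × (K_old/K_new)² = 42.5 × (0.7/0.5)²
= 42.5 × 1.960 = 83.3 kN

P_cr ≈ 83.3 kN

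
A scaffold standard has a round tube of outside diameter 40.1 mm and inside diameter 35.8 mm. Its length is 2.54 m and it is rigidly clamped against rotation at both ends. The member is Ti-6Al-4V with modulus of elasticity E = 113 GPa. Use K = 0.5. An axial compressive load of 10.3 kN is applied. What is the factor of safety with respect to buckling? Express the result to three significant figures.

d_o = 40.1 mm, d_i = 35.8 mm
I = π(d_o⁴ − d_i⁴)/64 = π(40.1⁴ − 35.80⁴)/64 = 4.629×10^4 mm⁴
I = 4.629×10^4 mm⁴ = 4.629×10^-8 m⁴
Effective length L_e = K·L = 0.5 × 2.54 = 1.270 m
P_cr = π²EI / L_e² = π² × 113×10⁹ × 4.629×10^-8 / 1.270² = 3.201×10^4 N
Factor of safety n = P_cr / P = 32.011 / 10.3 = 3.11

n ≈ 3.11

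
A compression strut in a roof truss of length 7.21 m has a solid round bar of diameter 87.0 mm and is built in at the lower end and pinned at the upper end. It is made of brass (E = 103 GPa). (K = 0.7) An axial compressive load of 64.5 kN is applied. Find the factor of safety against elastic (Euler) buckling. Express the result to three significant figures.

n ≈ 1.74

I = πd⁴/64 = π×87.0⁴/64 = 2.812×10^6 mm⁴
I = 2.812×10^6 mm⁴ = 2.812×10^-6 m⁴
Effective length L_e = K·L = 0.7 × 7.21 = 5.047 m
P_cr = π²EI / L_e² = π² × 103×10⁹ × 2.812×10^-6 / 5.047² = 1.122×10^5 N
Factor of safety n = P_cr / P = 112.23 / 64.5 = 1.74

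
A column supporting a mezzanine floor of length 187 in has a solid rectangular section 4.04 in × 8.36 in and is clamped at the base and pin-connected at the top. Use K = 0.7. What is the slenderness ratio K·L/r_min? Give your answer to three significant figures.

λ ≈ 112

For a rectangle r_min = b/√12 = 4.04/√12 = 1.166 in
L_e = K·L = 0.7 × 187 = 130.9 in
λ = L_e / r_min = 130.90 / 1.166 = 112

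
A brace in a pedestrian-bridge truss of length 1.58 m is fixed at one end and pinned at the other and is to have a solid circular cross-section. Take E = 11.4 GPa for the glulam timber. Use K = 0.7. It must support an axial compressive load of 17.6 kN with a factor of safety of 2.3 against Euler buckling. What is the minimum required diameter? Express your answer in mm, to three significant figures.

d ≈ 54.7 mm

Required P_cr = n·P = 2.3 × 17.6 = 40.48 kN
L_e = K·L = 0.7 × 1.58 = 1.106 m
Required I = P_cr·L_e²/(π²E) = 4.048×10^4 × 1.106² / (π² × 1.14×10^10) = 4.401×10^-7 m⁴
I_req = 4.401×10^5 mm⁴
Solid circle: I = πd⁴/64  ⇒  d = (64I/π)^(1/4) = (64×4.401×10^5/π)^(1/4) = 54.7 mm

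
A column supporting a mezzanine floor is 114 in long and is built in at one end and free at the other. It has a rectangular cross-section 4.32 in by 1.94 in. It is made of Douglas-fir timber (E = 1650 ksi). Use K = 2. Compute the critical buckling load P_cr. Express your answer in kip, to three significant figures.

Buckling occurs about the weak axis: I_min = h·b³/12 with b = 1.94 in (the shorter side).
I_min = 4.32×1.94³/12 = 2.628 in⁴
Effective length L_e = K·L = 2 × 114 = 228.0 in
P_cr = π²EI / L_e² = π² × 1650×10³ × 2.628 / 228.0² = 823.4 lb

P_cr ≈ 0.823 kip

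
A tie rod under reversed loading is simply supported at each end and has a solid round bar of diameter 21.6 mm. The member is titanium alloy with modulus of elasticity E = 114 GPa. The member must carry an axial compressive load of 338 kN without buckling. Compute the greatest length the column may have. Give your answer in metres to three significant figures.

L_max ≈ 0.189 m

I = πd⁴/64 = π×21.6⁴/64 = 1.069×10^4 mm⁴
I = 1.069×10^-8 m⁴
At the buckling limit P_cr = P = 3.380×10^5 N
From P_cr = π²EI/(K·L)²:  L = (1/K)·√(π²EI/P_cr) = (1/1)·√(π²×1.14×10^11×1.069×10^-8/3.380×10^5)
L = 0.189 m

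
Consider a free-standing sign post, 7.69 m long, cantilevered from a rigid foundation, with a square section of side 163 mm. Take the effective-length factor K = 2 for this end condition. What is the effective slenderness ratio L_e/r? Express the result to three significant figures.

I = a⁴/12 = 163⁴/12 = 5.883×10^7 mm⁴
A = 2.657×10^4 mm²;  r_min = √(I/A) = √(5.883×10^7/2.657×10^4) = 47.05 mm
L_e = K·L = 2 × 7.69 m = 15.38 m = 15380 mm
λ = L_e / r_min = 15380 / 47.05 = 327

λ ≈ 327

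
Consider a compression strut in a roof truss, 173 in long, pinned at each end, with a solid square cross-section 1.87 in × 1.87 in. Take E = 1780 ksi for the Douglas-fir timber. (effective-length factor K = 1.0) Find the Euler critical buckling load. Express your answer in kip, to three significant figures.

P_cr ≈ 0.598 kip

I = a⁴/12 = 1.87⁴/12 = 1.019 in⁴
Effective length L_e = K·L = 1 × 173 = 173.0 in
P_cr = π²EI / L_e² = π² × 1780×10³ × 1.019 / 173.0² = 598.2 lb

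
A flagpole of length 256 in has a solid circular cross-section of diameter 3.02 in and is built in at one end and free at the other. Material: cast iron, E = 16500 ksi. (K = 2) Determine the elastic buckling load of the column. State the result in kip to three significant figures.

P_cr ≈ 2.54 kip

I = πd⁴/64 = π×3.02⁴/64 = 4.083 in⁴
Effective length L_e = K·L = 2 × 256 = 512.0 in
P_cr = π²EI / L_e² = π² × 16500×10³ × 4.083 / 512.0² = 2.537×10^3 lb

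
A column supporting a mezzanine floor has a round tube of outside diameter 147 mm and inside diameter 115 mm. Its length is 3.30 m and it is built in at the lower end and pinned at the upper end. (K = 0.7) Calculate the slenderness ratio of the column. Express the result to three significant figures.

d_o = 147 mm, d_i = 115 mm
I = π(d_o⁴ − d_i⁴)/64 = π(147⁴ − 115.0⁴)/64 = 1.434×10^7 mm⁴
A = 6.585×10^3 mm²;  r_min = √(I/A) = √(1.434×10^7/6.585×10^3) = 46.66 mm
L_e = K·L = 0.7 × 3.30 m = 2.310 m = 2310.0 mm
λ = L_e / r_min = 2310.0 / 46.66 = 49.5

λ ≈ 49.5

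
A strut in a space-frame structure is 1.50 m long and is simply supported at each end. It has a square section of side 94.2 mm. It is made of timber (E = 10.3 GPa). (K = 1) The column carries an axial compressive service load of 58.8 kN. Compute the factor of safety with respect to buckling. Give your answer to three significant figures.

n ≈ 5.04

I = a⁴/12 = 94.2⁴/12 = 6.562×10^6 mm⁴
I = 6.562×10^6 mm⁴ = 6.562×10^-6 m⁴
Effective length L_e = K·L = 1 × 1.50 = 1.500 m
P_cr = π²EI / L_e² = π² × 10.3×10⁹ × 6.562×10^-6 / 1.500² = 2.965×10^5 N
Factor of safety n = P_cr / P = 296.47 / 58.8 = 5.04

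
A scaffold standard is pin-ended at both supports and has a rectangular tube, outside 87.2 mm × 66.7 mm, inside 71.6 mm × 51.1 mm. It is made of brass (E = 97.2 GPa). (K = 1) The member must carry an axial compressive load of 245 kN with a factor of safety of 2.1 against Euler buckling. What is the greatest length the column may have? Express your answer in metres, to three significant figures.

Weak-axis I_min = (h_o·b_o³ − h_i·b_i³)/12 with b_o = 66.7, b_i = 51.10 mm (shorter outer/inner sides).
I_min = (87.2×66.7³ − 71.60×51.10³)/12 = 1.360×10^6 mm⁴
I = 1.360×10^-6 m⁴
Required critical load P_cr = n·P = 2.1 × 245 = 514.5 kN = 5.145×10^5 N
From P_cr = π²EI/(K·L)²:  L = (1/K)·√(π²EI/P_cr) = (1/1)·√(π²×9.72×10^10×1.360×10^-6/5.145×10^5)
L = 1.59 m

L_max ≈ 1.59 m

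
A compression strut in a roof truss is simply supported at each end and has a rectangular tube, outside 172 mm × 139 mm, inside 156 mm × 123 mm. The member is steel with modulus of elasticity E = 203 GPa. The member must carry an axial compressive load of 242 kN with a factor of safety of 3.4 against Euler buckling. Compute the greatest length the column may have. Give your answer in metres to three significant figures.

Weak-axis I_min = (h_o·b_o³ − h_i·b_i³)/12 with b_o = 139, b_i = 123.0 mm (shorter outer/inner sides).
I_min = (172×139³ − 156.0×123.0³)/12 = 1.430×10^7 mm⁴
I = 1.430×10^-5 m⁴
Required critical load P_cr = n·P = 3.4 × 242 = 822.8 kN = 8.228×10^5 N
From P_cr = π²EI/(K·L)²:  L = (1/K)·√(π²EI/P_cr) = (1/1)·√(π²×2.03×10^11×1.430×10^-5/8.228×10^5)
L = 5.90 m

L_max ≈ 5.90 m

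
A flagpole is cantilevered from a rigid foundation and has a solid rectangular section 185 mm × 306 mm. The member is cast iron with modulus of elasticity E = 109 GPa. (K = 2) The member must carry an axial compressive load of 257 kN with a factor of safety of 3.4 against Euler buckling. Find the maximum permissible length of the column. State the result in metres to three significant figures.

Buckling occurs about the weak axis: I_min = h·b³/12 with b = 185 mm (the shorter side).
I_min = 306×185³/12 = 1.615×10^8 mm⁴
I = 1.615×10^-4 m⁴
Required critical load P_cr = n·P = 3.4 × 257 = 873.8 kN = 8.738×10^5 N
From P_cr = π²EI/(K·L)²:  L = (1/K)·√(π²EI/P_cr) = (1/2)·√(π²×1.09×10^11×1.615×10^-4/8.738×10^5)
L = 7.05 m

L_max ≈ 7.05 m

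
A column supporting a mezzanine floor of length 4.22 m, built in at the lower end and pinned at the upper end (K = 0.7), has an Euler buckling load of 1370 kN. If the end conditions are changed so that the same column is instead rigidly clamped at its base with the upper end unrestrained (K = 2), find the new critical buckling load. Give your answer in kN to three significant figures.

P_cr ∝ 1/K², so P_cr,new = P_cr,old × (K_old/K_new)² = 1370 × (0.7/2)²
= 1370 × 0.1225 = 168 kN

P_cr ≈ 168 kN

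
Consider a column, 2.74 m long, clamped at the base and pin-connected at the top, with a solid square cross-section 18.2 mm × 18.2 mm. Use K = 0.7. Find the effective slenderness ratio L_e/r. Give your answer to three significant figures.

λ ≈ 365

For a square r = a/√12 = 18.2/√12 = 5.254 mm
L_e = K·L = 0.7 × 2.74 m = 1.918 m = 1918.0 mm
λ = L_e / r_min = 1918.0 / 5.254 = 365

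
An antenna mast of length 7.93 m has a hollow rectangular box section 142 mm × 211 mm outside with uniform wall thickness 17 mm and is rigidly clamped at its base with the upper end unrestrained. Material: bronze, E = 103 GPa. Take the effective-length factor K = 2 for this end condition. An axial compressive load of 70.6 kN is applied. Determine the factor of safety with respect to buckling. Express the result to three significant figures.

n ≈ 1.82

Inner dimensions: h_i = 211 − 2×17 = 177.0 mm, b_i = 142 − 2×17 = 108.0 mm
Weak-axis I_min = (h_o·b_o³ − h_i·b_i³)/12 with b_o = 142, b_i = 108.0 mm (shorter outer/inner sides).
I_min = (211×142³ − 177.0×108.0³)/12 = 3.177×10^7 mm⁴
I = 3.177×10^7 mm⁴ = 3.177×10^-5 m⁴
Effective length L_e = K·L = 2 × 7.93 = 15.86 m
P_cr = π²EI / L_e² = π² × 103×10⁹ × 3.177×10^-5 / 15.86² = 1.284×10^5 N
Factor of safety n = P_cr / P = 128.38 / 70.6 = 1.82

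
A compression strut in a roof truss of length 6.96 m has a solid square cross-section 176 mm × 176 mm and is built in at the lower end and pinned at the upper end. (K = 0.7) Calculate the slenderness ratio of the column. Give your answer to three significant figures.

λ ≈ 95.9

I = a⁴/12 = 176⁴/12 = 7.996×10^7 mm⁴
A = 3.098×10^4 mm²;  r_min = √(I/A) = √(7.996×10^7/3.098×10^4) = 50.81 mm
L_e = K·L = 0.7 × 6.96 m = 4.872 m = 4872.0 mm
λ = L_e / r_min = 4872.0 / 50.81 = 95.9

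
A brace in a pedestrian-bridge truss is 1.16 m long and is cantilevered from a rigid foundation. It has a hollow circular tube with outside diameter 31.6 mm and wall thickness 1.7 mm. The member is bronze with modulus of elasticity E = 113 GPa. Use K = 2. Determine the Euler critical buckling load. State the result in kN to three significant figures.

P_cr ≈ 3.71 kN

Inner diameter d_i = 31.6 − 2×1.7 = 28.20 mm
I = π(d_o⁴ − d_i⁴)/64 = π(31.6⁴ − 28.20⁴)/64 = 1.790×10^4 mm⁴
I = 1.790×10^4 mm⁴ = 1.790×10^-8 m⁴
Effective length L_e = K·L = 2 × 1.16 = 2.320 m
P_cr = π²EI / L_e² = π² × 113×10⁹ × 1.790×10^-8 / 2.320² = 3.710×10^3 N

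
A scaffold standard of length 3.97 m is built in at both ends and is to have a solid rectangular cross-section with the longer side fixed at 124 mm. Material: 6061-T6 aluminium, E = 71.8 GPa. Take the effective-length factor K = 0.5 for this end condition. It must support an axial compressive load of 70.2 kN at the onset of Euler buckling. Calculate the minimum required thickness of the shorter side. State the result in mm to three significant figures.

L_e = K·L = 0.5 × 3.97 = 1.985 m
Required I = P_cr·L_e²/(π²E) = 7.020×10^4 × 1.985² / (π² × 7.18×10^10) = 3.903×10^-7 m⁴
I_req = 3.903×10^5 mm⁴
Rectangle, weak axis: I_min = h·b³/12 with h = 124 mm fixed  ⇒  b = (12I/h)^(1/3) = 33.6 mm

b ≈ 33.6 mm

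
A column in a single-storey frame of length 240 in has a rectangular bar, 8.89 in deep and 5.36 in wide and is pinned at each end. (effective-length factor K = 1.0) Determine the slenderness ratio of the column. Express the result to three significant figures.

Buckling occurs about the weak axis: I_min = h·b³/12 with b = 5.36 in (the shorter side).
I_min = 8.89×5.36³/12 = 114.1 in⁴
A = 47.65 in²;  r_min = √(I/A) = √(114.1/47.65) = 1.547 in
L_e = K·L = 1 × 240 = 240.0 in
λ = L_e / r_min = 240.00 / 1.547 = 155

λ ≈ 155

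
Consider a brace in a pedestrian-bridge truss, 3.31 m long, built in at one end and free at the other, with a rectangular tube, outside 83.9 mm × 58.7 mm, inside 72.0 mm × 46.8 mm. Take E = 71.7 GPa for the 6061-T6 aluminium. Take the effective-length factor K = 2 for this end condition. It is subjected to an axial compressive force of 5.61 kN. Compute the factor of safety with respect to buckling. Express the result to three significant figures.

Weak-axis I_min = (h_o·b_o³ − h_i·b_i³)/12 with b_o = 58.7, b_i = 46.80 mm (shorter outer/inner sides).
I_min = (83.9×58.7³ − 72.00×46.80³)/12 = 7.991×10^5 mm⁴
I = 7.991×10^5 mm⁴ = 7.991×10^-7 m⁴
Effective length L_e = K·L = 2 × 3.31 = 6.620 m
P_cr = π²EI / L_e² = π² × 71.7×10⁹ × 7.991×10^-7 / 6.620² = 1.290×10^4 N
Factor of safety n = P_cr / P = 12.904 / 5.61 = 2.30

n ≈ 2.30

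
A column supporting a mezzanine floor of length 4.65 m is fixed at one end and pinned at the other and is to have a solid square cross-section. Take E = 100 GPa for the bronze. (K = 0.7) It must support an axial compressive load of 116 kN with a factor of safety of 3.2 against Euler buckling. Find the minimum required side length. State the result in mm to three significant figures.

Required P_cr = n·P = 3.2 × 116 = 371.2 kN
L_e = K·L = 0.7 × 4.65 = 3.255 m
Required I = P_cr·L_e²/(π²E) = 3.712×10^5 × 3.255² / (π² × 1.00×10^11) = 3.985×10^-6 m⁴
I_req = 3.985×10^6 mm⁴
Solid square: I = a⁴/12  ⇒  a = (12I)^(1/4) = (12×3.985×10^6)^(1/4) = 83.2 mm

a ≈ 83.2 mm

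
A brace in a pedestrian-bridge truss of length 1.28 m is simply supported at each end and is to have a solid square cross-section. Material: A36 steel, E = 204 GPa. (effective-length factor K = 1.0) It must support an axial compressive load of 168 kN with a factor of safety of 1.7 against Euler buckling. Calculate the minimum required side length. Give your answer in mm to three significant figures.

Required P_cr = n·P = 1.7 × 168 = 285.6 kN
L_e = K·L = 1 × 1.28 = 1.280 m
Required I = P_cr·L_e²/(π²E) = 2.856×10^5 × 1.280² / (π² × 2.04×10^11) = 2.324×10^-7 m⁴
I_req = 2.324×10^5 mm⁴
Solid square: I = a⁴/12  ⇒  a = (12I)^(1/4) = (12×2.324×10^5)^(1/4) = 40.9 mm

a ≈ 40.9 mm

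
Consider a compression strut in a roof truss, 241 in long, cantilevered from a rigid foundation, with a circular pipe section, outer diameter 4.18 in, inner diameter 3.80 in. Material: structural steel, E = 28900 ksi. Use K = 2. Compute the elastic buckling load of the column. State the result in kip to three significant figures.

P_cr ≈ 5.83 kip

d_o = 4.18 in, d_i = 3.80 in
I = π(d_o⁴ − d_i⁴)/64 = π(4.18⁴ − 3.800⁴)/64 = 4.750 in⁴
Effective length L_e = K·L = 2 × 241 = 482.0 in
P_cr = π²EI / L_e² = π² × 28900×10³ × 4.750 / 482.0² = 5.832×10^3 lb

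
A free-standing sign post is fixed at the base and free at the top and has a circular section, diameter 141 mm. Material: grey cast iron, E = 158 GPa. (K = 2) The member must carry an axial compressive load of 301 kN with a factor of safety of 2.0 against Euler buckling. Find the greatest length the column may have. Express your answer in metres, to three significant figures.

I = πd⁴/64 = π×141⁴/64 = 1.940×10^7 mm⁴
I = 1.940×10^-5 m⁴
Required critical load P_cr = n·P = 2.0 × 301 = 602.0 kN = 6.020×10^5 N
From P_cr = π²EI/(K·L)²:  L = (1/K)·√(π²EI/P_cr) = (1/2)·√(π²×1.58×10^11×1.940×10^-5/6.020×10^5)
L = 3.54 m

L_max ≈ 3.54 m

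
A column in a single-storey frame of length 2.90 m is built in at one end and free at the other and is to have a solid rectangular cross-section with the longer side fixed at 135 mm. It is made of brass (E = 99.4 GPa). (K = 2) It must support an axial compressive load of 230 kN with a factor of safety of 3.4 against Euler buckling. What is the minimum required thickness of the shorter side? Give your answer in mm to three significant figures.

b ≈ 134 mm

Required P_cr = n·P = 3.4 × 230 = 782.0 kN
L_e = K·L = 2 × 2.90 = 5.800 m
Required I = P_cr·L_e²/(π²E) = 7.820×10^5 × 5.800² / (π² × 9.94×10^10) = 2.681×10^-5 m⁴
I_req = 2.681×10^7 mm⁴
Rectangle, weak axis: I_min = h·b³/12 with h = 135 mm fixed  ⇒  b = (12I/h)^(1/3) = 134 mm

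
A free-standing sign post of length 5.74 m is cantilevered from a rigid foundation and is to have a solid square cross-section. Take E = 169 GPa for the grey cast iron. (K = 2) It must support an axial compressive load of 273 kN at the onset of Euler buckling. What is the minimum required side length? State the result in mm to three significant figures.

a ≈ 127 mm

L_e = K·L = 2 × 5.74 = 11.48 m
Required I = P_cr·L_e²/(π²E) = 2.730×10^5 × 11.48² / (π² × 1.69×10^11) = 2.157×10^-5 m⁴
I_req = 2.157×10^7 mm⁴
Solid square: I = a⁴/12  ⇒  a = (12I)^(1/4) = (12×2.157×10^7)^(1/4) = 127 mm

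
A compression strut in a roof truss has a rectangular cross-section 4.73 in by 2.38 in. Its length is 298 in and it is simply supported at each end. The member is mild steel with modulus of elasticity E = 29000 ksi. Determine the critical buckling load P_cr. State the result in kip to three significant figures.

Buckling occurs about the weak axis: I_min = h·b³/12 with b = 2.38 in (the shorter side).
I_min = 4.73×2.38³/12 = 5.314 in⁴
Effective length L_e = K·L = 1 × 298 = 298.0 in
P_cr = π²EI / L_e² = π² × 29000×10³ × 5.314 / 298.0² = 1.713×10^4 lb

P_cr ≈ 17.1 kip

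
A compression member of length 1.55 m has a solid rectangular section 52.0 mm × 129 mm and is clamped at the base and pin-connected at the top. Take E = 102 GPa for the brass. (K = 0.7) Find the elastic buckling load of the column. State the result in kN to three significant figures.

Buckling occurs about the weak axis: I_min = h·b³/12 with b = 52.0 mm (the shorter side).
I_min = 129×52.0³/12 = 1.512×10^6 mm⁴
I = 1.512×10^6 mm⁴ = 1.512×10^-6 m⁴
Effective length L_e = K·L = 0.7 × 1.55 = 1.085 m
P_cr = π²EI / L_e² = π² × 102×10⁹ × 1.512×10^-6 / 1.085² = 1.293×10^6 N

P_cr ≈ 1290 kN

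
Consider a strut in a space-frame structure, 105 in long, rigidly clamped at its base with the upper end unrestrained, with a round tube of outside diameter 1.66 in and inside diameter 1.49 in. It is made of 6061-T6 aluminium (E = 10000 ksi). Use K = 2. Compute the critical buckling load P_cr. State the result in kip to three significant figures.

d_o = 1.66 in, d_i = 1.49 in
I = π(d_o⁴ − d_i⁴)/64 = π(1.66⁴ − 1.490⁴)/64 = 0.1308 in⁴
Effective length L_e = K·L = 2 × 105 = 210.0 in
P_cr = π²EI / L_e² = π² × 10000×10³ × 0.1308 / 210.0² = 292.7 lb

P_cr ≈ 0.293 kip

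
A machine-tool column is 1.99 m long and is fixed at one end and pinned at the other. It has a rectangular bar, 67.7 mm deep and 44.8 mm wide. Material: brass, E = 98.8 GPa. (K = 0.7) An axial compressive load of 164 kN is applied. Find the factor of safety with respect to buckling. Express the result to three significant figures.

n ≈ 1.55

Buckling occurs about the weak axis: I_min = h·b³/12 with b = 44.8 mm (the shorter side).
I_min = 67.7×44.8³/12 = 5.073×10^5 mm⁴
I = 5.073×10^5 mm⁴ = 5.073×10^-7 m⁴
Effective length L_e = K·L = 0.7 × 1.99 = 1.393 m
P_cr = π²EI / L_e² = π² × 98.8×10⁹ × 5.073×10^-7 / 1.393² = 2.549×10^5 N
Factor of safety n = P_cr / P = 254.92 / 164 = 1.55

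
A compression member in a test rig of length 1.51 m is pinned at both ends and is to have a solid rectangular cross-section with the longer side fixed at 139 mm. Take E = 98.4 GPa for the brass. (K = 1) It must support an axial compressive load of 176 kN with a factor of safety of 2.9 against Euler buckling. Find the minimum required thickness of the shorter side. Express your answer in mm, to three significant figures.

b ≈ 46.9 mm

Required P_cr = n·P = 2.9 × 176 = 510.4 kN
L_e = K·L = 1 × 1.51 = 1.510 m
Required I = P_cr·L_e²/(π²E) = 5.104×10^5 × 1.510² / (π² × 9.84×10^10) = 1.198×10^-6 m⁴
I_req = 1.198×10^6 mm⁴
Rectangle, weak axis: I_min = h·b³/12 with h = 139 mm fixed  ⇒  b = (12I/h)^(1/3) = 46.9 mm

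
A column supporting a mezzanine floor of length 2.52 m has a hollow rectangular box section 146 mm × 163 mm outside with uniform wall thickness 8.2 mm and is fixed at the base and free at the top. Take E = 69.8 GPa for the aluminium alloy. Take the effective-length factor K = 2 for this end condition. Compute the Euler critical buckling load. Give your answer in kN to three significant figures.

P_cr ≈ 425 kN

Inner dimensions: h_i = 163 − 2×8.2 = 146.6 mm, b_i = 146 − 2×8.2 = 129.6 mm
Weak-axis I_min = (h_o·b_o³ − h_i·b_i³)/12 with b_o = 146, b_i = 129.6 mm (shorter outer/inner sides).
I_min = (163×146³ − 146.6×129.6³)/12 = 1.568×10^7 mm⁴
I = 1.568×10^7 mm⁴ = 1.568×10^-5 m⁴
Effective length L_e = K·L = 2 × 2.52 = 5.040 m
P_cr = π²EI / L_e² = π² × 69.8×10⁹ × 1.568×10^-5 / 5.040² = 4.253×10^5 N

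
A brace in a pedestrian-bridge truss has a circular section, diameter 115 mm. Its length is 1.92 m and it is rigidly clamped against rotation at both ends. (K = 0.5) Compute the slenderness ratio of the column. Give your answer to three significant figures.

I = πd⁴/64 = π×115⁴/64 = 8.585×10^6 mm⁴
A = 1.039×10^4 mm²;  r_min = √(I/A) = √(8.585×10^6/1.039×10^4) = 28.75 mm
L_e = K·L = 0.5 × 1.92 m = 0.9600 m = 960.00 mm
λ = L_e / r_min = 960.00 / 28.75 = 33.4

λ ≈ 33.4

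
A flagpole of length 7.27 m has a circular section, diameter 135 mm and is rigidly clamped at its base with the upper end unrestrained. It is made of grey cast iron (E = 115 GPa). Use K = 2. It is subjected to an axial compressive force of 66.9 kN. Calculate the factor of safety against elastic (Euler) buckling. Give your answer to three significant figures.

I = πd⁴/64 = π×135⁴/64 = 1.630×10^7 mm⁴
I = 1.630×10^7 mm⁴ = 1.630×10^-5 m⁴
Effective length L_e = K·L = 2 × 7.27 = 14.54 m
P_cr = π²EI / L_e² = π² × 115×10⁹ × 1.630×10^-5 / 14.54² = 8.753×10^4 N
Factor of safety n = P_cr / P = 87.533 / 66.9 = 1.31

n ≈ 1.31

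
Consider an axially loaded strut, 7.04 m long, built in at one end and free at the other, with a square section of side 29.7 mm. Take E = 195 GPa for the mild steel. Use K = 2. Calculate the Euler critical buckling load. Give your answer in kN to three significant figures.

I = a⁴/12 = 29.7⁴/12 = 6.484×10^4 mm⁴
I = 6.484×10^4 mm⁴ = 6.484×10^-8 m⁴
Effective length L_e = K·L = 2 × 7.04 = 14.08 m
P_cr = π²EI / L_e² = π² × 195×10⁹ × 6.484×10^-8 / 14.08² = 629.5 N

P_cr ≈ 0.629 kN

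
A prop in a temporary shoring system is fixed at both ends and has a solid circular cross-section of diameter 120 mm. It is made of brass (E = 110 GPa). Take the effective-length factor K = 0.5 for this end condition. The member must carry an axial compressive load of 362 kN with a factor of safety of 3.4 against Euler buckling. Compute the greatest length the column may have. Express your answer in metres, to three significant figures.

L_max ≈ 5.99 m

I = πd⁴/64 = π×120⁴/64 = 1.018×10^7 mm⁴
I = 1.018×10^-5 m⁴
Required critical load P_cr = n·P = 3.4 × 362 = 1231 kN = 1.231×10^6 N
From P_cr = π²EI/(K·L)²:  L = (1/K)·√(π²EI/P_cr) = (1/0.5)·√(π²×1.10×10^11×1.018×10^-5/1.231×10^6)
L = 5.99 m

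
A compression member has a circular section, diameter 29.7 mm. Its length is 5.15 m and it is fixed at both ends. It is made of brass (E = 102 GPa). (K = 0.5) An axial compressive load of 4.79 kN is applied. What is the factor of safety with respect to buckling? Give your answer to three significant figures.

n ≈ 1.21

I = πd⁴/64 = π×29.7⁴/64 = 3.819×10^4 mm⁴
I = 3.819×10^4 mm⁴ = 3.819×10^-8 m⁴
Effective length L_e = K·L = 0.5 × 5.15 = 2.575 m
P_cr = π²EI / L_e² = π² × 102×10⁹ × 3.819×10^-8 / 2.575² = 5.799×10^3 N
Factor of safety n = P_cr / P = 5.7988 / 4.79 = 1.21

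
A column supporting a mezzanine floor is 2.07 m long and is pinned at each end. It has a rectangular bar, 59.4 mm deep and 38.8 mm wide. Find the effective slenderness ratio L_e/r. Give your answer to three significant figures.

λ ≈ 185

For a rectangle r_min = b/√12 = 38.8/√12 = 11.20 mm
L_e = K·L = 1 × 2.07 m = 2.070 m = 2070.0 mm
λ = L_e / r_min = 2070.0 / 11.20 = 185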